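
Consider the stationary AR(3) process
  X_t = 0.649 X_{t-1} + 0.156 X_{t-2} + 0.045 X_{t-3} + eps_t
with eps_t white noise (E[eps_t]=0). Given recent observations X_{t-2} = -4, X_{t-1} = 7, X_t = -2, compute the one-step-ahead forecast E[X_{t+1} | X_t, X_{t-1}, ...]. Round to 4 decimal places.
E[X_{t+1} \mid \mathcal F_t] = -0.3860

For an AR(p) model X_t = c + sum_i phi_i X_{t-i} + eps_t, the
one-step-ahead conditional mean is
  E[X_{t+1} | X_t, ...] = c + sum_i phi_i X_{t+1-i}.
Substitute known values:
  E[X_{t+1} | ...] = (0.649) * (-2) + (0.156) * (7) + (0.045) * (-4)
                   = -0.3860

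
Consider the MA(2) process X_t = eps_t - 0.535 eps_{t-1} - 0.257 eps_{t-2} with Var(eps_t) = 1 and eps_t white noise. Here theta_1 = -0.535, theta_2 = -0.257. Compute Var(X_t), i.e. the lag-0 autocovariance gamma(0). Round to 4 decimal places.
\gamma(0) = 1.3523

For an MA(q) process X_t = eps_t + sum_i theta_i eps_{t-i} with
Var(eps_t) = sigma^2, the variance is
  gamma(0) = sigma^2 * (1 + sum_i theta_i^2).
  sum_i theta_i^2 = (-0.535)^2 + (-0.257)^2 = 0.286225 + 0.066049 = 0.352274.
  gamma(0) = 1 * (1 + 0.352274) = 1 * 1.352274 = 1.352274, which rounds to 1.3523.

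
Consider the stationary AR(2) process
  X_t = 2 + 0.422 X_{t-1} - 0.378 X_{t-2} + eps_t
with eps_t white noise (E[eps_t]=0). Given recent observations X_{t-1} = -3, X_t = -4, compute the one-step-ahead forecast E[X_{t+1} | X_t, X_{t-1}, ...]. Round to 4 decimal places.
E[X_{t+1} \mid \mathcal F_t] = 1.4460

For an AR(p) model X_t = c + sum_i phi_i X_{t-i} + eps_t, the
one-step-ahead conditional mean is
  E[X_{t+1} | X_t, ...] = c + sum_i phi_i X_{t+1-i}.
Substitute known values:
  E[X_{t+1} | ...] = 2 + (0.422) * (-4) + (-0.378) * (-3)
                   = 1.4460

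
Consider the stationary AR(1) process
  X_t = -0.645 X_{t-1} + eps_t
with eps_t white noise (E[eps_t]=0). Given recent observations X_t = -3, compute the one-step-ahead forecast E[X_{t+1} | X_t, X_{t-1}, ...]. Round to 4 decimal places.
E[X_{t+1} \mid \mathcal F_t] = 1.9350

For an AR(p) model X_t = c + sum_i phi_i X_{t-i} + eps_t, the
one-step-ahead conditional mean is
  E[X_{t+1} | X_t, ...] = c + sum_i phi_i X_{t+1-i}.
Substitute known values:
  E[X_{t+1} | ...] = (-0.645) * (-3)
                   = 1.9350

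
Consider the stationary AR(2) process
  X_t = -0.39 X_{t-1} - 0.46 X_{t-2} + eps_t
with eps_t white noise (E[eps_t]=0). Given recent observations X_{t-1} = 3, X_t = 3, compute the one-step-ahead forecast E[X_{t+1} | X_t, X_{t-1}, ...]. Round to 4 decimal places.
E[X_{t+1} \mid \mathcal F_t] = -2.5500

For an AR(p) model X_t = c + sum_i phi_i X_{t-i} + eps_t, the
one-step-ahead conditional mean is
  E[X_{t+1} | X_t, ...] = c + sum_i phi_i X_{t+1-i}.
Substitute known values:
  E[X_{t+1} | ...] = (-0.39) * (3) + (-0.46) * (3)
                   = -2.5500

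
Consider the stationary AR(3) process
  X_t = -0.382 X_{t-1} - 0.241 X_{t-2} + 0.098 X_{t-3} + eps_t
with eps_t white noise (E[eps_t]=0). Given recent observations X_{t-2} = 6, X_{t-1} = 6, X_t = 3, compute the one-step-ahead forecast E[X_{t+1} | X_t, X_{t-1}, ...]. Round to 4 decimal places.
E[X_{t+1} \mid \mathcal F_t] = -2.0040

For an AR(p) model X_t = c + sum_i phi_i X_{t-i} + eps_t, the
one-step-ahead conditional mean is
  E[X_{t+1} | X_t, ...] = c + sum_i phi_i X_{t+1-i}.
Substitute known values:
  E[X_{t+1} | ...] = (-0.382) * (3) + (-0.241) * (6) + (0.098) * (6)
                   = -2.0040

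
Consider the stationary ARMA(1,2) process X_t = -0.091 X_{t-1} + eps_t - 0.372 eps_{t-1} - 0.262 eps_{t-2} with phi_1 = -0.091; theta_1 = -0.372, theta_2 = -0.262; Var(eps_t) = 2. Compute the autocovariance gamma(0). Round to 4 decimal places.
\gamma(0) = 2.5262

Multiply the model equation by X_{t-k} and take expectations. With theta_0 = psi_0 = 1 and psi_j the MA(infinity) weights, this gives
  gamma(k) - sum_i phi_i gamma(k-i) = c_k,
  c_k = sigma^2 * sum_{j=k..q} theta_j psi_{j-k}   (c_k = 0 for k > q),
using gamma(-m) = gamma(m).
psi-weights needed (psi_j = theta_j + sum_i phi_i psi_{j-i}):
  psi_1 = theta_1 + phi_1 = -0.372 + (-0.091) = -0.463
  psi_2 = theta_2 + phi_1 psi_1 = -0.262 + (-0.091)(-0.463) = -0.219867
Right-hand sides:
  c_0 = sigma^2 (1 + theta_1 psi_1 + theta_2 psi_2) = 2 * (1 + (-0.372)(-0.463) + (-0.262)(-0.219867)) = 2 * 1.229841 = 2.459682
  c_1 = sigma^2 (theta_1 + theta_2 psi_1) = 2 * (-0.372 + (-0.262)(-0.463)) = -0.501388
  c_2 = sigma^2 theta_2 = 2 * (-0.262) = -0.524
Equations for k = 0 and k = 1 (AR order 1):
  gamma(0) = phi_1 gamma(1) + c_0
  gamma(1) = phi_1 gamma(0) + c_1
Substituting the second into the first: gamma(0) (1 - phi_1^2) = c_0 + phi_1 c_1, so
  gamma(0) = (c_0 + phi_1 c_1) / (1 - phi_1^2) = (2.459682 + (-0.091)(-0.501388)) / (1 - (-0.091)^2) = 2.505309 / 0.991719 = 2.526228.
Therefore gamma(0) = 2.5262 (to 4 decimal places).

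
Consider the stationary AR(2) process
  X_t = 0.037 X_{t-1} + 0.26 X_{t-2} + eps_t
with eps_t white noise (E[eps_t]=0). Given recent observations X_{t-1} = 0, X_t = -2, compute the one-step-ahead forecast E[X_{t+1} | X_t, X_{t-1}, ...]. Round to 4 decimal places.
E[X_{t+1} \mid \mathcal F_t] = -0.0740

For an AR(p) model X_t = c + sum_i phi_i X_{t-i} + eps_t, the
one-step-ahead conditional mean is
  E[X_{t+1} | X_t, ...] = c + sum_i phi_i X_{t+1-i}.
Substitute known values:
  E[X_{t+1} | ...] = (0.037) * (-2) + (0.26) * (0)
                   = -0.0740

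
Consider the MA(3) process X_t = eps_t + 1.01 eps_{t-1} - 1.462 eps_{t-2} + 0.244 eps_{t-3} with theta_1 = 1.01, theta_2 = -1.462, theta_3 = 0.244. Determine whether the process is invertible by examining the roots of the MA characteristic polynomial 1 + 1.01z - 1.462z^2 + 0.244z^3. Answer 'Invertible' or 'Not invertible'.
\text{Not invertible}

The MA(q) characteristic polynomial is P(z) = 1 + 1.01z - 1.462z^2 + 0.244z^3.
Invertibility requires all roots to lie outside the unit circle, i.e. |z| > 1 for every root.
Degree 3: look for a simple real root z0 first, then factor out (1 - z/z0) and solve the remaining quadratic.
Testing z0 = 5: P(5) = 1 + (1.01)(5) + (-1.462)(5)^2 + (0.244)(5)^3
  = 1 + (5.05) + (-36.55) + (30.5) = 0.  So z_0 = 5 is a root, |z_0| = 5.
Divide out the factor (1 - 0.2 z) = (1 - z/z0) (since 1/z0 = 0.2):
  P(z) = (1 - 0.2 z)(1 + (1.21) z + (-1.22) z^2)
  [check: z-coef 1.21 - (0.2) = 1.01; z^2-coef -1.22 - (0.2)(1.21) = -1.462; z^3-coef -(0.2)(-1.22) = 0.244.]
Remaining roots from the quadratic factor 1 + (1.21) z + (-1.22) z^2:
  Set 1 + (1.21) z + (-1.22) z^2 = 0, i.e. a z^2 + b z + c = 0 with a = -1.22, b = 1.21, c = 1.
  Discriminant D = b^2 - 4ac = (1.21)^2 - 4*(-1.22)*1 = 1.4641 - (-4.88) = 6.3441.
  D >= 0, so the roots are real: z = (-b +/- sqrt(D)) / (2a) = (-1.21 +/- 2.51875) / (-2.44).
    z_1 = (-1.21 + 2.51875) / (-2.44) = -0.5364,   |z_1| = 0.5364.
    z_2 = (-1.21 - 2.51875) / (-2.44) = 1.5282,   |z_2| = 1.5282.
Moduli of all roots: 5.0000, 0.5364, 1.5282.
All moduli strictly greater than 1? No.
Verdict: Not invertible.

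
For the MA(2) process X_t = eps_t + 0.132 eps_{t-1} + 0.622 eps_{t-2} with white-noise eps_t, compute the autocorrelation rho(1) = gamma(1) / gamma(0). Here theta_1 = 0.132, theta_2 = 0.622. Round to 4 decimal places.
\rho(1) = 0.1525

For an MA(q) process with theta_0 = 1, the autocovariance is
  gamma(k) = sigma^2 * sum_{i=0..q-k} theta_i * theta_{i+k},
and rho(k) = gamma(k) / gamma(0). Sigma^2 cancels.
  numerator   = (1)*(0.132) + (0.132)*(0.622) = 0.214104.
  denominator = (1)^2 + (0.132)^2 + (0.622)^2 = 1.404308.
  rho(1) = 0.214104 / 1.404308 = 0.1525.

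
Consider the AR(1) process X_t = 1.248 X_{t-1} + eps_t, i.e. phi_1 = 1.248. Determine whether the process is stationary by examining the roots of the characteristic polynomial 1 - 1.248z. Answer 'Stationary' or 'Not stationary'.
\text{Not stationary}

The AR(p) characteristic polynomial is P(z) = 1 - 1.248z.
Stationarity requires all roots to lie outside the unit circle, i.e. |z| > 1 for every root.
This is linear in z: 1 + (-1.248) z = 0  =>  z = -1/(-1.248) = 0.801282,  |z| = 0.801282.
Moduli of all roots: 0.8013.
All moduli strictly greater than 1? No.
Verdict: Not stationary.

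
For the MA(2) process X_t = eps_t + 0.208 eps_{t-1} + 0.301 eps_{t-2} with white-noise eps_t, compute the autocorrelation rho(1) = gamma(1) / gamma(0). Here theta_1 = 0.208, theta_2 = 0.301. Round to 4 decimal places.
\rho(1) = 0.2387

For an MA(q) process with theta_0 = 1, the autocovariance is
  gamma(k) = sigma^2 * sum_{i=0..q-k} theta_i * theta_{i+k},
and rho(k) = gamma(k) / gamma(0). Sigma^2 cancels.
  numerator   = (1)*(0.208) + (0.208)*(0.301) = 0.270608.
  denominator = (1)^2 + (0.208)^2 + (0.301)^2 = 1.133865.
  rho(1) = 0.270608 / 1.133865 = 0.2387.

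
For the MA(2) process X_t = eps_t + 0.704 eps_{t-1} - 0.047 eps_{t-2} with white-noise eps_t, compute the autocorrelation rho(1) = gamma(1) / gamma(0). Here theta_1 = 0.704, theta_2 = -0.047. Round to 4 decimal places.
\rho(1) = 0.4479

For an MA(q) process with theta_0 = 1, the autocovariance is
  gamma(k) = sigma^2 * sum_{i=0..q-k} theta_i * theta_{i+k},
and rho(k) = gamma(k) / gamma(0). Sigma^2 cancels.
  numerator   = (1)*(0.704) + (0.704)*(-0.047) = 0.670912.
  denominator = (1)^2 + (0.704)^2 + (-0.047)^2 = 1.497825.
  rho(1) = 0.670912 / 1.497825 = 0.4479.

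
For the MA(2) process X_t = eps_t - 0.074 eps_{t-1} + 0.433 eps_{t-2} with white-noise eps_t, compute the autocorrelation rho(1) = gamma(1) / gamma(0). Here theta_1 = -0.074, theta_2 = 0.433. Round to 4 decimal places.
\rho(1) = -0.0889

For an MA(q) process with theta_0 = 1, the autocovariance is
  gamma(k) = sigma^2 * sum_{i=0..q-k} theta_i * theta_{i+k},
and rho(k) = gamma(k) / gamma(0). Sigma^2 cancels.
  numerator   = (1)*(-0.074) + (-0.074)*(0.433) = -0.106042.
  denominator = (1)^2 + (-0.074)^2 + (0.433)^2 = 1.192965.
  rho(1) = -0.106042 / 1.192965 = -0.0889.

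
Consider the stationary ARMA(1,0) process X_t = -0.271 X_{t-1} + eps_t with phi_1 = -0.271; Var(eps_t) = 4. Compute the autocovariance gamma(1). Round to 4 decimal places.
\gamma(1) = -1.1699

Multiply the model equation by X_{t-k} and take expectations. With theta_0 = psi_0 = 1 and psi_j the MA(infinity) weights, this gives
  gamma(k) - sum_i phi_i gamma(k-i) = c_k,
  c_k = sigma^2 * sum_{j=k..q} theta_j psi_{j-k}   (c_k = 0 for k > q),
using gamma(-m) = gamma(m).
Pure AR (q = 0): c_0 = sigma^2 = 4, c_k = 0 for k >= 1.
Equations for k = 0 and k = 1 (AR order 1):
  gamma(0) = phi_1 gamma(1) + c_0
  gamma(1) = phi_1 gamma(0) + c_1
Substituting the second into the first: gamma(0) (1 - phi_1^2) = c_0 + phi_1 c_1, so
  gamma(0) = c_0 / (1 - phi_1^2) = 4 / (1 - (-0.271)^2) = 4 / 0.926559 = 4.317048.
  gamma(1) = phi_1 gamma(0) = (-0.271)(4.317048) = -1.16992.
Therefore gamma(1) = -1.1699 (to 4 decimal places).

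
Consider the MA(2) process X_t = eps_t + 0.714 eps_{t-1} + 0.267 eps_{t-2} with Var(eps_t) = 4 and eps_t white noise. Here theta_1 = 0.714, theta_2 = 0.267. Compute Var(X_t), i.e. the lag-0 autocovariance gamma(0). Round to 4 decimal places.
\gamma(0) = 6.3243

For an MA(q) process X_t = eps_t + sum_i theta_i eps_{t-i} with
Var(eps_t) = sigma^2, the variance is
  gamma(0) = sigma^2 * (1 + sum_i theta_i^2).
  sum_i theta_i^2 = (0.714)^2 + (0.267)^2 = 0.509796 + 0.071289 = 0.581085.
  gamma(0) = 4 * (1 + 0.581085) = 4 * 1.581085 = 6.32434, which rounds to 6.3243.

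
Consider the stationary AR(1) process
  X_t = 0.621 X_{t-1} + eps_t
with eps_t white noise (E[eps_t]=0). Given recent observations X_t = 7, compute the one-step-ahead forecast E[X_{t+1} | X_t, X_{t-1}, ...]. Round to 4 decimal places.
E[X_{t+1} \mid \mathcal F_t] = 4.3470

For an AR(p) model X_t = c + sum_i phi_i X_{t-i} + eps_t, the
one-step-ahead conditional mean is
  E[X_{t+1} | X_t, ...] = c + sum_i phi_i X_{t+1-i}.
Substitute known values:
  E[X_{t+1} | ...] = (0.621) * (7)
                   = 4.3470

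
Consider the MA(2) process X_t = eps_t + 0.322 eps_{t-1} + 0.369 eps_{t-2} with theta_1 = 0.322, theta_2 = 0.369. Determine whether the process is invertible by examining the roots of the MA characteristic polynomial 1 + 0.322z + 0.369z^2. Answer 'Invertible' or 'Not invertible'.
\text{Invertible}

The MA(q) characteristic polynomial is P(z) = 1 + 0.322z + 0.369z^2.
Invertibility requires all roots to lie outside the unit circle, i.e. |z| > 1 for every root.
Set 1 + (0.322) z + (0.369) z^2 = 0, i.e. a z^2 + b z + c = 0 with a = 0.369, b = 0.322, c = 1.
Discriminant D = b^2 - 4ac = (0.322)^2 - 4*(0.369)*1 = 0.103684 - (1.476) = -1.372316.
D < 0, so the roots are the complex-conjugate pair z = (-b +/- i sqrt(-D)) / (2a) = -0.4363 +/- 1.5873i.
For a conjugate pair |z|^2 = z * conj(z) = (product of roots) = c/a = 1/(0.369) = 2.710027, so |z| = sqrt(2.710027) = 1.6462 for both roots.
Moduli of all roots: 1.6462, 1.6462.
All moduli strictly greater than 1? Yes.
Verdict: Invertible.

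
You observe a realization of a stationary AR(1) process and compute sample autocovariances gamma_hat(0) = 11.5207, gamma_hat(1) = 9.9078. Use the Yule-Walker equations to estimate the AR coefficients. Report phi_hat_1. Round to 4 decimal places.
\hat\phi_{1} = 0.8600

The Yule-Walker equations for an AR(p) process read, in matrix form,
  Gamma_p phi = r_p,   with   (Gamma_p)_{ij} = gamma(|i - j|),
                       (r_p)_i = gamma(i),   i,j = 1..p.
Substitute the sample gammas (Toeplitz matrix and right-hand side of size 1):
  Gamma_p = [[11.5207]]
  r_p     = [9.9078]
With p = 1 this is the single equation gamma(0) phi_1 = gamma(1):
  phi_hat_1 = gamma(1) / gamma(0) = 9.9078 / 11.5207 = 0.8600.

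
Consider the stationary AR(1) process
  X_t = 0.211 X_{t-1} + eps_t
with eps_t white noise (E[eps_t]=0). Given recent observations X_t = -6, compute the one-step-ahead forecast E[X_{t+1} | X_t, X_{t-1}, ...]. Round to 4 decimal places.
E[X_{t+1} \mid \mathcal F_t] = -1.2660

For an AR(p) model X_t = c + sum_i phi_i X_{t-i} + eps_t, the
one-step-ahead conditional mean is
  E[X_{t+1} | X_t, ...] = c + sum_i phi_i X_{t+1-i}.
Substitute known values:
  E[X_{t+1} | ...] = (0.211) * (-6)
                   = -1.2660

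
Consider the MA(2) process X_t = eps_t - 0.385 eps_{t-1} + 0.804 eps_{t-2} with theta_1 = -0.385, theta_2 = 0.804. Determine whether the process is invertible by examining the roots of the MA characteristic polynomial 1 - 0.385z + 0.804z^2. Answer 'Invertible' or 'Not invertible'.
\text{Invertible}

The MA(q) characteristic polynomial is P(z) = 1 - 0.385z + 0.804z^2.
Invertibility requires all roots to lie outside the unit circle, i.e. |z| > 1 for every root.
Set 1 + (-0.385) z + (0.804) z^2 = 0, i.e. a z^2 + b z + c = 0 with a = 0.804, b = -0.385, c = 1.
Discriminant D = b^2 - 4ac = (-0.385)^2 - 4*(0.804)*1 = 0.148225 - (3.216) = -3.067775.
D < 0, so the roots are the complex-conjugate pair z = (-b +/- i sqrt(-D)) / (2a) = 0.2394 +/- 1.0892i.
For a conjugate pair |z|^2 = z * conj(z) = (product of roots) = c/a = 1/(0.804) = 1.243781, so |z| = sqrt(1.243781) = 1.1152 for both roots.
Moduli of all roots: 1.1152, 1.1152.
All moduli strictly greater than 1? Yes.
Verdict: Invertible.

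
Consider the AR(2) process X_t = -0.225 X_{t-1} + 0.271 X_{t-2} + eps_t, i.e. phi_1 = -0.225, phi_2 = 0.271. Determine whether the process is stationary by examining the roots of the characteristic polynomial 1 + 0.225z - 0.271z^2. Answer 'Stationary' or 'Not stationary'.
\text{Stationary}

The AR(p) characteristic polynomial is P(z) = 1 + 0.225z - 0.271z^2.
Stationarity requires all roots to lie outside the unit circle, i.e. |z| > 1 for every root.
Set 1 + (0.225) z + (-0.271) z^2 = 0, i.e. a z^2 + b z + c = 0 with a = -0.271, b = 0.225, c = 1.
Discriminant D = b^2 - 4ac = (0.225)^2 - 4*(-0.271)*1 = 0.050625 - (-1.084) = 1.134625.
D >= 0, so the roots are real: z = (-b +/- sqrt(D)) / (2a) = (-0.225 +/- 1.065188) / (-0.542).
  z_1 = (-0.225 + 1.065188) / (-0.542) = -1.5502,   |z_1| = 1.5502.
  z_2 = (-0.225 - 1.065188) / (-0.542) = 2.3804,   |z_2| = 2.3804.
Moduli of all roots: 1.5502, 2.3804.
All moduli strictly greater than 1? Yes.
Verdict: Stationary.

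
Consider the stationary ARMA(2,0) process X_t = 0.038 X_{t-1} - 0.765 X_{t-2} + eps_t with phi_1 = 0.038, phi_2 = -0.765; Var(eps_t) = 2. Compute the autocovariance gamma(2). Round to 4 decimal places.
\gamma(2) = -3.6865

Multiply the model equation by X_{t-k} and take expectations. With theta_0 = psi_0 = 1 and psi_j the MA(infinity) weights, this gives
  gamma(k) - sum_i phi_i gamma(k-i) = c_k,
  c_k = sigma^2 * sum_{j=k..q} theta_j psi_{j-k}   (c_k = 0 for k > q),
using gamma(-m) = gamma(m).
Pure AR (q = 0): c_0 = sigma^2 = 2, c_k = 0 for k >= 1.
Equations for k = 0, 1, 2 (AR order 2, c_2 = 0):
  (E0) gamma(0) = phi_1 gamma(1) + phi_2 gamma(2) + c_0
  (E1) gamma(1) = phi_1 gamma(0) + phi_2 gamma(1) + c_1
  (E2) gamma(2) = phi_1 gamma(1) + phi_2 gamma(0)
From (E1): gamma(1) = A gamma(0) + B with
  A = phi_1 / (1 - phi_2) = 0.038 / 1.765 = 0.02153,   B = c_1 / (1 - phi_2) = 0 / 1.765 = 0.
Insert (E2) into (E0): gamma(0) (1 - phi_2^2) = phi_1 (1 + phi_2) gamma(1) + c_0.
  phi_1 (1 + phi_2) = (0.038)(0.235) = 0.00893,   1 - phi_2^2 = 0.414775.
Replace gamma(1) by A gamma(0) + B and collect gamma(0):
  gamma(0) [0.414775 - (0.00893)(0.02153)] = c_0 = 2
  gamma(0) * 0.414583 = 2
  gamma(0) = 2 / 0.414583 = 4.824128.
  gamma(1) = A gamma(0) = (0.02153)(4.824128) = 0.103862.
  gamma(2) = phi_1 gamma(1) + phi_2 gamma(0) = (0.038)(0.103862) + (-0.765)(4.824128) = -3.686511.
Therefore gamma(2) = -3.6865 (to 4 decimal places).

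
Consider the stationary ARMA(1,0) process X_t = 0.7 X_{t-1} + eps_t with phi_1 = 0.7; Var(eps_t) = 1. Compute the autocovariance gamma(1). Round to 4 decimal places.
\gamma(1) = 1.3725

Multiply the model equation by X_{t-k} and take expectations. With theta_0 = psi_0 = 1 and psi_j the MA(infinity) weights, this gives
  gamma(k) - sum_i phi_i gamma(k-i) = c_k,
  c_k = sigma^2 * sum_{j=k..q} theta_j psi_{j-k}   (c_k = 0 for k > q),
using gamma(-m) = gamma(m).
Pure AR (q = 0): c_0 = sigma^2 = 1, c_k = 0 for k >= 1.
Equations for k = 0 and k = 1 (AR order 1):
  gamma(0) = phi_1 gamma(1) + c_0
  gamma(1) = phi_1 gamma(0) + c_1
Substituting the second into the first: gamma(0) (1 - phi_1^2) = c_0 + phi_1 c_1, so
  gamma(0) = c_0 / (1 - phi_1^2) = 1 / (1 - (0.7)^2) = 1 / 0.51 = 1.960784.
  gamma(1) = phi_1 gamma(0) = (0.7)(1.960784) = 1.372549.
Therefore gamma(1) = 1.3725 (to 4 decimal places).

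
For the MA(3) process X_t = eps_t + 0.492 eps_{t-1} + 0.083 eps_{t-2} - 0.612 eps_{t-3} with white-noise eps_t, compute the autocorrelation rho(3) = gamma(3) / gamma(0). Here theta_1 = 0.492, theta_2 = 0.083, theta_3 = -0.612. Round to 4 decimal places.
\rho(3) = -0.3770

For an MA(q) process with theta_0 = 1, the autocovariance is
  gamma(k) = sigma^2 * sum_{i=0..q-k} theta_i * theta_{i+k},
and rho(k) = gamma(k) / gamma(0). Sigma^2 cancels.
  numerator   = (1)*(-0.612) = -0.612.
  denominator = (1)^2 + (0.492)^2 + (0.083)^2 + (-0.612)^2 = 1.623497.
  rho(3) = -0.612 / 1.623497 = -0.3770.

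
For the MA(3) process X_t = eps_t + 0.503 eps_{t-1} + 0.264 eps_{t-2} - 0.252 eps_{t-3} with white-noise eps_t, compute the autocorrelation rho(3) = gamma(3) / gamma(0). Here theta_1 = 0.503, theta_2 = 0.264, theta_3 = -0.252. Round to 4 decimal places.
\rho(3) = -0.1818

For an MA(q) process with theta_0 = 1, the autocovariance is
  gamma(k) = sigma^2 * sum_{i=0..q-k} theta_i * theta_{i+k},
and rho(k) = gamma(k) / gamma(0). Sigma^2 cancels.
  numerator   = (1)*(-0.252) = -0.252.
  denominator = (1)^2 + (0.503)^2 + (0.264)^2 + (-0.252)^2 = 1.386209.
  rho(3) = -0.252 / 1.386209 = -0.1818.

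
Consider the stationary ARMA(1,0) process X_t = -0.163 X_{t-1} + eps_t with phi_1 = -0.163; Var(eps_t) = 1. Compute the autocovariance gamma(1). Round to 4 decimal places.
\gamma(1) = -0.1674

Multiply the model equation by X_{t-k} and take expectations. With theta_0 = psi_0 = 1 and psi_j the MA(infinity) weights, this gives
  gamma(k) - sum_i phi_i gamma(k-i) = c_k,
  c_k = sigma^2 * sum_{j=k..q} theta_j psi_{j-k}   (c_k = 0 for k > q),
using gamma(-m) = gamma(m).
Pure AR (q = 0): c_0 = sigma^2 = 1, c_k = 0 for k >= 1.
Equations for k = 0 and k = 1 (AR order 1):
  gamma(0) = phi_1 gamma(1) + c_0
  gamma(1) = phi_1 gamma(0) + c_1
Substituting the second into the first: gamma(0) (1 - phi_1^2) = c_0 + phi_1 c_1, so
  gamma(0) = c_0 / (1 - phi_1^2) = 1 / (1 - (-0.163)^2) = 1 / 0.973431 = 1.027294.
  gamma(1) = phi_1 gamma(0) = (-0.163)(1.027294) = -0.167449.
Therefore gamma(1) = -0.1674 (to 4 decimal places).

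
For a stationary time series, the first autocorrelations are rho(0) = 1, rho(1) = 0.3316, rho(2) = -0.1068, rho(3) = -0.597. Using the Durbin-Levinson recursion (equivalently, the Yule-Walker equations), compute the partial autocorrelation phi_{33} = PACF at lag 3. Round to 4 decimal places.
\phi_{33} = -0.5640

The PACF at lag k is phi_{kk}, the last component of the solution
to the Yule-Walker system G_k phi = r_k where
  (G_k)_{ij} = rho(|i - j|), (r_k)_i = rho(i), i,j = 1..k.
Equivalently, Durbin-Levinson gives phi_{kk} iteratively:
  phi_{11} = rho(1)
  phi_{kk} = [rho(k) - sum_{j=1..k-1} phi_{k-1,j} rho(k-j)]
            / [1 - sum_{j=1..k-1} phi_{k-1,j} rho(j)],
  phi_{k,j} = phi_{k-1,j} - phi_{kk} phi_{k-1,k-j},  j = 1..k-1.
Step k = 1:
  phi_11 = rho(1) = 0.3316.
Step k = 2:
  phi_22 = [rho(2) - phi_11 rho(1)] / [1 - phi_11 rho(1)] = [-0.1068 - (0.3316)(0.3316)] / [1 - (0.3316)(0.3316)]
         = -0.21675856 / 0.89004144 = -0.243538.
  Update: phi_21 = phi_11 - phi_22 phi_11 = 0.3316 - (-0.243538)(0.3316) = 0.412357.
Step k = 3:
  phi_33 = [rho(3) - phi_21 rho(2) - phi_22 rho(1)] / [1 - phi_21 rho(1) - phi_22 rho(2)]
    numerator   = -0.597 - (0.412357)(-0.1068) - (-0.243538)(0.3316) = -0.4722032
    denominator = 1 - (0.412357)(0.3316) - (-0.243538)(-0.1068) = 0.83725258
  phi_33 = -0.4722032 / 0.83725258 = -0.564.
Therefore phi_{33} = -0.5640.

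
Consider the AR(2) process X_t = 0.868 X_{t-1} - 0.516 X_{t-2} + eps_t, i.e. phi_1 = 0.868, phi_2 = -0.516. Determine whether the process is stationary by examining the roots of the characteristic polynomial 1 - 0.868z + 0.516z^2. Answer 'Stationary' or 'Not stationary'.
\text{Stationary}

The AR(p) characteristic polynomial is P(z) = 1 - 0.868z + 0.516z^2.
Stationarity requires all roots to lie outside the unit circle, i.e. |z| > 1 for every root.
Set 1 + (-0.868) z + (0.516) z^2 = 0, i.e. a z^2 + b z + c = 0 with a = 0.516, b = -0.868, c = 1.
Discriminant D = b^2 - 4ac = (-0.868)^2 - 4*(0.516)*1 = 0.753424 - (2.064) = -1.310576.
D < 0, so the roots are the complex-conjugate pair z = (-b +/- i sqrt(-D)) / (2a) = 0.8411 +/- 1.1093i.
For a conjugate pair |z|^2 = z * conj(z) = (product of roots) = c/a = 1/(0.516) = 1.937984, so |z| = sqrt(1.937984) = 1.3921 for both roots.
Moduli of all roots: 1.3921, 1.3921.
All moduli strictly greater than 1? Yes.
Verdict: Stationary.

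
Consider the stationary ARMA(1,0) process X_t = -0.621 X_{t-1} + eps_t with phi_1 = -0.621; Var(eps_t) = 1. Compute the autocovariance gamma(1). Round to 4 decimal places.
\gamma(1) = -1.0108

Multiply the model equation by X_{t-k} and take expectations. With theta_0 = psi_0 = 1 and psi_j the MA(infinity) weights, this gives
  gamma(k) - sum_i phi_i gamma(k-i) = c_k,
  c_k = sigma^2 * sum_{j=k..q} theta_j psi_{j-k}   (c_k = 0 for k > q),
using gamma(-m) = gamma(m).
Pure AR (q = 0): c_0 = sigma^2 = 1, c_k = 0 for k >= 1.
Equations for k = 0 and k = 1 (AR order 1):
  gamma(0) = phi_1 gamma(1) + c_0
  gamma(1) = phi_1 gamma(0) + c_1
Substituting the second into the first: gamma(0) (1 - phi_1^2) = c_0 + phi_1 c_1, so
  gamma(0) = c_0 / (1 - phi_1^2) = 1 / (1 - (-0.621)^2) = 1 / 0.614359 = 1.627713.
  gamma(1) = phi_1 gamma(0) = (-0.621)(1.627713) = -1.01081.
Therefore gamma(1) = -1.0108 (to 4 decimal places).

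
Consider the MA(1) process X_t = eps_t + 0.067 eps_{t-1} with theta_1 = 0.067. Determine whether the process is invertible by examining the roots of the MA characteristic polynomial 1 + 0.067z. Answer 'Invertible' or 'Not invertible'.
\text{Invertible}

The MA(q) characteristic polynomial is P(z) = 1 + 0.067z.
Invertibility requires all roots to lie outside the unit circle, i.e. |z| > 1 for every root.
This is linear in z: 1 + (0.067) z = 0  =>  z = -1/(0.067) = -14.925373,  |z| = 14.925373.
Moduli of all roots: 14.9254.
All moduli strictly greater than 1? Yes.
Verdict: Invertible.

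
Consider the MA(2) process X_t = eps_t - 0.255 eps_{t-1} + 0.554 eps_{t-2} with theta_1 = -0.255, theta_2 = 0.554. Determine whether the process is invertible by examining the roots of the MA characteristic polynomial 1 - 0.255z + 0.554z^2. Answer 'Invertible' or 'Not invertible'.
\text{Invertible}

The MA(q) characteristic polynomial is P(z) = 1 - 0.255z + 0.554z^2.
Invertibility requires all roots to lie outside the unit circle, i.e. |z| > 1 for every root.
Set 1 + (-0.255) z + (0.554) z^2 = 0, i.e. a z^2 + b z + c = 0 with a = 0.554, b = -0.255, c = 1.
Discriminant D = b^2 - 4ac = (-0.255)^2 - 4*(0.554)*1 = 0.065025 - (2.216) = -2.150975.
D < 0, so the roots are the complex-conjugate pair z = (-b +/- i sqrt(-D)) / (2a) = 0.2301 +/- 1.3237i.
For a conjugate pair |z|^2 = z * conj(z) = (product of roots) = c/a = 1/(0.554) = 1.805054, so |z| = sqrt(1.805054) = 1.3435 for both roots.
Moduli of all roots: 1.3435, 1.3435.
All moduli strictly greater than 1? Yes.
Verdict: Invertible.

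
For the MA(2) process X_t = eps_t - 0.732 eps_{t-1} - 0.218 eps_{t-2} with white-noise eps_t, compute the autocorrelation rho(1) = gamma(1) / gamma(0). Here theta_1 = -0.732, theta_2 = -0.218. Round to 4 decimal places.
\rho(1) = -0.3615

For an MA(q) process with theta_0 = 1, the autocovariance is
  gamma(k) = sigma^2 * sum_{i=0..q-k} theta_i * theta_{i+k},
and rho(k) = gamma(k) / gamma(0). Sigma^2 cancels.
  numerator   = (1)*(-0.732) + (-0.732)*(-0.218) = -0.572424.
  denominator = (1)^2 + (-0.732)^2 + (-0.218)^2 = 1.583348.
  rho(1) = -0.572424 / 1.583348 = -0.3615.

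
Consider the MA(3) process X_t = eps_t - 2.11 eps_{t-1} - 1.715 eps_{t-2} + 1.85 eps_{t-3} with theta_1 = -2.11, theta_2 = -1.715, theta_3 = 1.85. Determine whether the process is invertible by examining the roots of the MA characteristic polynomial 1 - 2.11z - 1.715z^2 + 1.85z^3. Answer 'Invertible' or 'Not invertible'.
\text{Not invertible}

The MA(q) characteristic polynomial is P(z) = 1 - 2.11z - 1.715z^2 + 1.85z^3.
Invertibility requires all roots to lie outside the unit circle, i.e. |z| > 1 for every root.
Degree 3: look for a simple real root z0 first, then factor out (1 - z/z0) and solve the remaining quadratic.
Testing z0 = 0.4: P(0.4) = 1 + (-2.11)(0.4) + (-1.715)(0.4)^2 + (1.85)(0.4)^3
  = 1 + (-0.844) + (-0.2744) + (0.1184) = 0.  So z_0 = 0.4 is a root, |z_0| = 0.4.
Divide out the factor (1 - 2.5 z) = (1 - z/z0) (since 1/z0 = 2.5):
  P(z) = (1 - 2.5 z)(1 + (0.39) z + (-0.74) z^2)
  [check: z-coef 0.39 - (2.5) = -2.11; z^2-coef -0.74 - (2.5)(0.39) = -1.715; z^3-coef -(2.5)(-0.74) = 1.85.]
Remaining roots from the quadratic factor 1 + (0.39) z + (-0.74) z^2:
  Set 1 + (0.39) z + (-0.74) z^2 = 0, i.e. a z^2 + b z + c = 0 with a = -0.74, b = 0.39, c = 1.
  Discriminant D = b^2 - 4ac = (0.39)^2 - 4*(-0.74)*1 = 0.1521 - (-2.96) = 3.1121.
  D >= 0, so the roots are real: z = (-b +/- sqrt(D)) / (2a) = (-0.39 +/- 1.764115) / (-1.48).
    z_1 = (-0.39 + 1.764115) / (-1.48) = -0.9285,   |z_1| = 0.9285.
    z_2 = (-0.39 - 1.764115) / (-1.48) = 1.4555,   |z_2| = 1.4555.
Moduli of all roots: 0.4000, 0.9285, 1.4555.
All moduli strictly greater than 1? No.
Verdict: Not invertible.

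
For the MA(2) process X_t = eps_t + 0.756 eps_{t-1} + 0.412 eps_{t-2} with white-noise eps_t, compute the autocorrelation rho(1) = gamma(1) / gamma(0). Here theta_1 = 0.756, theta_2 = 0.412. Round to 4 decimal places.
\rho(1) = 0.6130

For an MA(q) process with theta_0 = 1, the autocovariance is
  gamma(k) = sigma^2 * sum_{i=0..q-k} theta_i * theta_{i+k},
and rho(k) = gamma(k) / gamma(0). Sigma^2 cancels.
  numerator   = (1)*(0.756) + (0.756)*(0.412) = 1.067472.
  denominator = (1)^2 + (0.756)^2 + (0.412)^2 = 1.74128.
  rho(1) = 1.067472 / 1.74128 = 0.6130.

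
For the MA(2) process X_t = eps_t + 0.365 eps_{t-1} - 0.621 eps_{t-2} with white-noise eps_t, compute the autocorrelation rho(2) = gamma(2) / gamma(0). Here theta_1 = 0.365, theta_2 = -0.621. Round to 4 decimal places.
\rho(2) = -0.4089

For an MA(q) process with theta_0 = 1, the autocovariance is
  gamma(k) = sigma^2 * sum_{i=0..q-k} theta_i * theta_{i+k},
and rho(k) = gamma(k) / gamma(0). Sigma^2 cancels.
  numerator   = (1)*(-0.621) = -0.621.
  denominator = (1)^2 + (0.365)^2 + (-0.621)^2 = 1.518866.
  rho(2) = -0.621 / 1.518866 = -0.4089.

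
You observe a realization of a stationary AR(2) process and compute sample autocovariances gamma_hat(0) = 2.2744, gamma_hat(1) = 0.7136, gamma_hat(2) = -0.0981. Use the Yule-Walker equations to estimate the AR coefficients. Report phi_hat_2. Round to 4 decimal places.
\hat\phi_{2} = -0.1570

The Yule-Walker equations for an AR(p) process read, in matrix form,
  Gamma_p phi = r_p,   with   (Gamma_p)_{ij} = gamma(|i - j|),
                       (r_p)_i = gamma(i),   i,j = 1..p.
Substitute the sample gammas (Toeplitz matrix and right-hand side of size 2):
  Gamma_p = [[2.2744, 0.7136], [0.7136, 2.2744]]
  r_p     = [0.7136, -0.0981]
Written out:
  2.2744 phi_1 + 0.7136 phi_2 = 0.7136
  0.7136 phi_1 + 2.2744 phi_2 = -0.0981
Solve by Cramer's rule:
  det = gamma(0)^2 - gamma(1)^2 = (2.2744)^2 - (0.7136)^2 = 5.17289536 - 0.50922496 = 4.6636704
  phi_hat_1 = [gamma(1) gamma(0) - gamma(1) gamma(2)] / det = [(0.7136)(2.2744) - (0.7136)(-0.0981)] / 4.6636704 = 1.693016 / 4.6636704 = 0.363
  phi_hat_2 = [gamma(0) gamma(2) - gamma(1)^2] / det = [(2.2744)(-0.0981) - (0.7136)^2] / 4.6636704 = -0.7323436 / 4.6636704 = -0.157
So phi_hat = [0.3630, -0.1570].
Therefore phi_hat_2 = -0.1570.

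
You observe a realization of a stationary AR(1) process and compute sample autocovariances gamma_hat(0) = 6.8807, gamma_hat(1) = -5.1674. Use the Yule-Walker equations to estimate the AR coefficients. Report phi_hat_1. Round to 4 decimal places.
\hat\phi_{1} = -0.7510

The Yule-Walker equations for an AR(p) process read, in matrix form,
  Gamma_p phi = r_p,   with   (Gamma_p)_{ij} = gamma(|i - j|),
                       (r_p)_i = gamma(i),   i,j = 1..p.
Substitute the sample gammas (Toeplitz matrix and right-hand side of size 1):
  Gamma_p = [[6.8807]]
  r_p     = [-5.1674]
With p = 1 this is the single equation gamma(0) phi_1 = gamma(1):
  phi_hat_1 = gamma(1) / gamma(0) = -5.1674 / 6.8807 = -0.7510.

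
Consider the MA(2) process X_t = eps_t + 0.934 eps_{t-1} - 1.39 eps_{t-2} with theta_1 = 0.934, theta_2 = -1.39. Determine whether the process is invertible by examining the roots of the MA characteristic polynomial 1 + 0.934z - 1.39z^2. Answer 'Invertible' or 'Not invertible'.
\text{Not invertible}

The MA(q) characteristic polynomial is P(z) = 1 + 0.934z - 1.39z^2.
Invertibility requires all roots to lie outside the unit circle, i.e. |z| > 1 for every root.
Set 1 + (0.934) z + (-1.39) z^2 = 0, i.e. a z^2 + b z + c = 0 with a = -1.39, b = 0.934, c = 1.
Discriminant D = b^2 - 4ac = (0.934)^2 - 4*(-1.39)*1 = 0.872356 - (-5.56) = 6.432356.
D >= 0, so the roots are real: z = (-b +/- sqrt(D)) / (2a) = (-0.934 +/- 2.536209) / (-2.78).
  z_1 = (-0.934 + 2.536209) / (-2.78) = -0.5763,   |z_1| = 0.5763.
  z_2 = (-0.934 - 2.536209) / (-2.78) = 1.2483,   |z_2| = 1.2483.
Moduli of all roots: 0.5763, 1.2483.
All moduli strictly greater than 1? No.
Verdict: Not invertible.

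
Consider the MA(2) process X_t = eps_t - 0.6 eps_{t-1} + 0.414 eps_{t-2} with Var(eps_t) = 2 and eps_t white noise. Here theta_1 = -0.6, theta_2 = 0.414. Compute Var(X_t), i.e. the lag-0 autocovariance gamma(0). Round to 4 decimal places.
\gamma(0) = 3.0628

For an MA(q) process X_t = eps_t + sum_i theta_i eps_{t-i} with
Var(eps_t) = sigma^2, the variance is
  gamma(0) = sigma^2 * (1 + sum_i theta_i^2).
  sum_i theta_i^2 = (-0.6)^2 + (0.414)^2 = 0.36 + 0.171396 = 0.531396.
  gamma(0) = 2 * (1 + 0.531396) = 2 * 1.531396 = 3.062792, which rounds to 3.0628.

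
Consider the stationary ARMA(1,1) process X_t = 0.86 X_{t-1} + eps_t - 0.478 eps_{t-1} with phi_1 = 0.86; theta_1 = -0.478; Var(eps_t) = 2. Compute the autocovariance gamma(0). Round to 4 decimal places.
\gamma(0) = 3.1208

Multiply the model equation by X_{t-k} and take expectations. With theta_0 = psi_0 = 1 and psi_j the MA(infinity) weights, this gives
  gamma(k) - sum_i phi_i gamma(k-i) = c_k,
  c_k = sigma^2 * sum_{j=k..q} theta_j psi_{j-k}   (c_k = 0 for k > q),
using gamma(-m) = gamma(m).
psi-weights needed (psi_j = theta_j + sum_i phi_i psi_{j-i}):
  psi_1 = theta_1 + phi_1 = -0.478 + (0.86) = 0.382
Right-hand sides:
  c_0 = sigma^2 (1 + theta_1 psi_1) = 2 * (1 + (-0.478)(0.382)) = 2 * 0.817404 = 1.634808
  c_1 = sigma^2 theta_1 = 2 * (-0.478) = -0.956
  c_2 = 0
Equations for k = 0 and k = 1 (AR order 1):
  gamma(0) = phi_1 gamma(1) + c_0
  gamma(1) = phi_1 gamma(0) + c_1
Substituting the second into the first: gamma(0) (1 - phi_1^2) = c_0 + phi_1 c_1, so
  gamma(0) = (c_0 + phi_1 c_1) / (1 - phi_1^2) = (1.634808 + (0.86)(-0.956)) / (1 - (0.86)^2) = 0.812648 / 0.2604 = 3.120768.
Therefore gamma(0) = 3.1208 (to 4 decimal places).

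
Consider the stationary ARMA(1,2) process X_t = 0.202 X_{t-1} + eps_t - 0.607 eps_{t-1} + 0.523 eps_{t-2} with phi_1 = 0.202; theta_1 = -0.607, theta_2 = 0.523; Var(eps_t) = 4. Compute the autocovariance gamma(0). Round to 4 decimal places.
\gamma(0) = 5.4678

Multiply the model equation by X_{t-k} and take expectations. With theta_0 = psi_0 = 1 and psi_j the MA(infinity) weights, this gives
  gamma(k) - sum_i phi_i gamma(k-i) = c_k,
  c_k = sigma^2 * sum_{j=k..q} theta_j psi_{j-k}   (c_k = 0 for k > q),
using gamma(-m) = gamma(m).
psi-weights needed (psi_j = theta_j + sum_i phi_i psi_{j-i}):
  psi_1 = theta_1 + phi_1 = -0.607 + (0.202) = -0.405
  psi_2 = theta_2 + phi_1 psi_1 = 0.523 + (0.202)(-0.405) = 0.44119
Right-hand sides:
  c_0 = sigma^2 (1 + theta_1 psi_1 + theta_2 psi_2) = 4 * (1 + (-0.607)(-0.405) + (0.523)(0.44119)) = 4 * 1.476577 = 5.906309
  c_1 = sigma^2 (theta_1 + theta_2 psi_1) = 4 * (-0.607 + (0.523)(-0.405)) = -3.27526
  c_2 = sigma^2 theta_2 = 4 * (0.523) = 2.092
Equations for k = 0 and k = 1 (AR order 1):
  gamma(0) = phi_1 gamma(1) + c_0
  gamma(1) = phi_1 gamma(0) + c_1
Substituting the second into the first: gamma(0) (1 - phi_1^2) = c_0 + phi_1 c_1, so
  gamma(0) = (c_0 + phi_1 c_1) / (1 - phi_1^2) = (5.906309 + (0.202)(-3.27526)) / (1 - (0.202)^2) = 5.244707 / 0.959196 = 5.467816.
Therefore gamma(0) = 5.4678 (to 4 decimal places).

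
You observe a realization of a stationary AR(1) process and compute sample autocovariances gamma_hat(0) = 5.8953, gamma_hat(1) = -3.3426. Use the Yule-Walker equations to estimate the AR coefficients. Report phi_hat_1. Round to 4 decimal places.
\hat\phi_{1} = -0.5670

The Yule-Walker equations for an AR(p) process read, in matrix form,
  Gamma_p phi = r_p,   with   (Gamma_p)_{ij} = gamma(|i - j|),
                       (r_p)_i = gamma(i),   i,j = 1..p.
Substitute the sample gammas (Toeplitz matrix and right-hand side of size 1):
  Gamma_p = [[5.8953]]
  r_p     = [-3.3426]
With p = 1 this is the single equation gamma(0) phi_1 = gamma(1):
  phi_hat_1 = gamma(1) / gamma(0) = -3.3426 / 5.8953 = -0.5670.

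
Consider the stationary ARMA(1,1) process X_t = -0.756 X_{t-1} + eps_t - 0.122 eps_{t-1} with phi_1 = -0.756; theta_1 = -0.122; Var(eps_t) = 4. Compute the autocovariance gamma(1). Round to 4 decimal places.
\gamma(1) = -8.9527

Multiply the model equation by X_{t-k} and take expectations. With theta_0 = psi_0 = 1 and psi_j the MA(infinity) weights, this gives
  gamma(k) - sum_i phi_i gamma(k-i) = c_k,
  c_k = sigma^2 * sum_{j=k..q} theta_j psi_{j-k}   (c_k = 0 for k > q),
using gamma(-m) = gamma(m).
psi-weights needed (psi_j = theta_j + sum_i phi_i psi_{j-i}):
  psi_1 = theta_1 + phi_1 = -0.122 + (-0.756) = -0.878
Right-hand sides:
  c_0 = sigma^2 (1 + theta_1 psi_1) = 4 * (1 + (-0.122)(-0.878)) = 4 * 1.107116 = 4.428464
  c_1 = sigma^2 theta_1 = 4 * (-0.122) = -0.488
  c_2 = 0
Equations for k = 0 and k = 1 (AR order 1):
  gamma(0) = phi_1 gamma(1) + c_0
  gamma(1) = phi_1 gamma(0) + c_1
Substituting the second into the first: gamma(0) (1 - phi_1^2) = c_0 + phi_1 c_1, so
  gamma(0) = (c_0 + phi_1 c_1) / (1 - phi_1^2) = (4.428464 + (-0.756)(-0.488)) / (1 - (-0.756)^2) = 4.797392 / 0.428464 = 11.196721.
  gamma(1) = phi_1 gamma(0) + c_1 = (-0.756)(11.196721) + (-0.488) = -8.952721.
Therefore gamma(1) = -8.9527 (to 4 decimal places).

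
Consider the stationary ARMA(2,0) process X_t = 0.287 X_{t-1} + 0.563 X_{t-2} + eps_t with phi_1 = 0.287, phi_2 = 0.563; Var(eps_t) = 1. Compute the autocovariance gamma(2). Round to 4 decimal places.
\gamma(2) = 1.9347

Multiply the model equation by X_{t-k} and take expectations. With theta_0 = psi_0 = 1 and psi_j the MA(infinity) weights, this gives
  gamma(k) - sum_i phi_i gamma(k-i) = c_k,
  c_k = sigma^2 * sum_{j=k..q} theta_j psi_{j-k}   (c_k = 0 for k > q),
using gamma(-m) = gamma(m).
Pure AR (q = 0): c_0 = sigma^2 = 1, c_k = 0 for k >= 1.
Equations for k = 0, 1, 2 (AR order 2, c_2 = 0):
  (E0) gamma(0) = phi_1 gamma(1) + phi_2 gamma(2) + c_0
  (E1) gamma(1) = phi_1 gamma(0) + phi_2 gamma(1) + c_1
  (E2) gamma(2) = phi_1 gamma(1) + phi_2 gamma(0)
From (E1): gamma(1) = A gamma(0) + B with
  A = phi_1 / (1 - phi_2) = 0.287 / 0.437 = 0.656751,   B = c_1 / (1 - phi_2) = 0 / 0.437 = 0.
Insert (E2) into (E0): gamma(0) (1 - phi_2^2) = phi_1 (1 + phi_2) gamma(1) + c_0.
  phi_1 (1 + phi_2) = (0.287)(1.563) = 0.448581,   1 - phi_2^2 = 0.683031.
Replace gamma(1) by A gamma(0) + B and collect gamma(0):
  gamma(0) [0.683031 - (0.448581)(0.656751)] = c_0 = 1
  gamma(0) * 0.388425 = 1
  gamma(0) = 1 / 0.388425 = 2.574498.
  gamma(1) = A gamma(0) = (0.656751)(2.574498) = 1.690803.
  gamma(2) = phi_1 gamma(1) + phi_2 gamma(0) = (0.287)(1.690803) + (0.563)(2.574498) = 1.934703.
Therefore gamma(2) = 1.9347 (to 4 decimal places).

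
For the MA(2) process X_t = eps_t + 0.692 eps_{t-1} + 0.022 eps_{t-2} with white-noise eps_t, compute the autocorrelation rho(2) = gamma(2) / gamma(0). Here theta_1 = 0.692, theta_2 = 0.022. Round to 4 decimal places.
\rho(2) = 0.0149

For an MA(q) process with theta_0 = 1, the autocovariance is
  gamma(k) = sigma^2 * sum_{i=0..q-k} theta_i * theta_{i+k},
and rho(k) = gamma(k) / gamma(0). Sigma^2 cancels.
  numerator   = (1)*(0.022) = 0.022.
  denominator = (1)^2 + (0.692)^2 + (0.022)^2 = 1.479348.
  rho(2) = 0.022 / 1.479348 = 0.0149.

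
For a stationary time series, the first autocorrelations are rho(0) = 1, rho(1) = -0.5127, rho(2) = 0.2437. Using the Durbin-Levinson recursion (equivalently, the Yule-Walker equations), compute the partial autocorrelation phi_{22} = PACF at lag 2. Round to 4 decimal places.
\phi_{22} = -0.0260

The PACF at lag k is phi_{kk}, the last component of the solution
to the Yule-Walker system G_k phi = r_k where
  (G_k)_{ij} = rho(|i - j|), (r_k)_i = rho(i), i,j = 1..k.
Equivalently, Durbin-Levinson gives phi_{kk} iteratively:
  phi_{11} = rho(1)
  phi_{kk} = [rho(k) - sum_{j=1..k-1} phi_{k-1,j} rho(k-j)]
            / [1 - sum_{j=1..k-1} phi_{k-1,j} rho(j)],
  phi_{k,j} = phi_{k-1,j} - phi_{kk} phi_{k-1,k-j},  j = 1..k-1.
Step k = 1:
  phi_11 = rho(1) = -0.5127.
Step k = 2:
  phi_22 = [rho(2) - phi_11 rho(1)] / [1 - phi_11 rho(1)] = [0.2437 - (-0.5127)(-0.5127)] / [1 - (-0.5127)(-0.5127)]
         = -0.01916129 / 0.73713871 = -0.026.
Therefore phi_{22} = -0.0260.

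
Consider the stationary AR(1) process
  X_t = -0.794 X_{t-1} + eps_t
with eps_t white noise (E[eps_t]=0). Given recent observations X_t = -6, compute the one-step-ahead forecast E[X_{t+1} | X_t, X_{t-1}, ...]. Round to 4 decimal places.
E[X_{t+1} \mid \mathcal F_t] = 4.7640

For an AR(p) model X_t = c + sum_i phi_i X_{t-i} + eps_t, the
one-step-ahead conditional mean is
  E[X_{t+1} | X_t, ...] = c + sum_i phi_i X_{t+1-i}.
Substitute known values:
  E[X_{t+1} | ...] = (-0.794) * (-6)
                   = 4.7640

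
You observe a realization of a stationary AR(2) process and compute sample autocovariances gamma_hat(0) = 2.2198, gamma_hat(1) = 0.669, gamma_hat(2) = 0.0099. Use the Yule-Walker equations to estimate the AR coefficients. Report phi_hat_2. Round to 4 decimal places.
\hat\phi_{2} = -0.0950

The Yule-Walker equations for an AR(p) process read, in matrix form,
  Gamma_p phi = r_p,   with   (Gamma_p)_{ij} = gamma(|i - j|),
                       (r_p)_i = gamma(i),   i,j = 1..p.
Substitute the sample gammas (Toeplitz matrix and right-hand side of size 2):
  Gamma_p = [[2.2198, 0.669], [0.669, 2.2198]]
  r_p     = [0.669, 0.0099]
Written out:
  2.2198 phi_1 + 0.669 phi_2 = 0.669
  0.669 phi_1 + 2.2198 phi_2 = 0.0099
Solve by Cramer's rule:
  det = gamma(0)^2 - gamma(1)^2 = (2.2198)^2 - (0.669)^2 = 4.92751204 - 0.447561 = 4.47995104
  phi_hat_1 = [gamma(1) gamma(0) - gamma(1) gamma(2)] / det = [(0.669)(2.2198) - (0.669)(0.0099)] / 4.47995104 = 1.4784231 / 4.47995104 = 0.33
  phi_hat_2 = [gamma(0) gamma(2) - gamma(1)^2] / det = [(2.2198)(0.0099) - (0.669)^2] / 4.47995104 = -0.42558498 / 4.47995104 = -0.095
So phi_hat = [0.3300, -0.0950].
Therefore phi_hat_2 = -0.0950.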